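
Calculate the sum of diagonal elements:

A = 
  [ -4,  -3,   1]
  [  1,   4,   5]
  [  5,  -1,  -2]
-2

tr(A) = -4 + 4 + -2 = -2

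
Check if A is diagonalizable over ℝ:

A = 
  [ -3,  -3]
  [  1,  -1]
No

tr(A) = -4, det(A) = 6
Characteristic polynomial: λ² - tr(A)λ + det(A) = λ² + 4λ + 6
λ² + 4λ + 6 = 0  ⇒  λ = (-4 ± √((4)² - 4·(6)))/2 = (-4 ± √(-8))/2
  = -2 + i√2,  -2 - i√2
Eigenvalues: -2 + i√2, -2 - i√2  (≈ -2 + 1.414i, -2 - 1.414i)
Has complex eigenvalues (not diagonalizable over ℝ).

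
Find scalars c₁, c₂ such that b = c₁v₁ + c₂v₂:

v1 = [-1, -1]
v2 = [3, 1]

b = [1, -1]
c1 = 2, c2 = 1

b = 2·v1 + 1·v2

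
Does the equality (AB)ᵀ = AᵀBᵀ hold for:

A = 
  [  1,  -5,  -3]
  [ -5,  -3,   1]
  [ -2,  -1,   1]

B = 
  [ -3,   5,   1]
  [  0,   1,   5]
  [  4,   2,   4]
No

(AB)ᵀ = 
  [-15,  19,  10]
  [ -6, -26,  -9]
  [-36, -16,  -3]

AᵀBᵀ = 
  [-30, -15, -14]
  [ -1,  -8, -30]
  [ 15,   6,  -6]

The two matrices differ, so (AB)ᵀ ≠ AᵀBᵀ in general. The correct identity is (AB)ᵀ = BᵀAᵀ.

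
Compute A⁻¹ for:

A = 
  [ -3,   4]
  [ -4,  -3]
det(A) = (-3)(-3) - (4)(-4) = 25
For a 2×2 matrix, A⁻¹ = (1/det(A)) · [[d, -b], [-c, a]]
    = (1/25) · [[-3, -4], [4, -3]]

A⁻¹ = 
  [-3/25, -4/25]
  [ 4/25, -3/25]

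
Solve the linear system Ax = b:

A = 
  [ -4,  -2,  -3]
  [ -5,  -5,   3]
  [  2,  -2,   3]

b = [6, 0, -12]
x = [-3, 3, 0]

Row reduce the augmented matrix [A|b]:
R2 → R2 - (5/4)·R1
R3 → R3 + (1/2)·R1
R3 → R3 - (6/5)·R2
REF = 
  [   -4,    -2,    -3,     6]
  [    0,  -5/2,  27/4, -15/2]
  [    0,     0, -33/5,     0]

Back-substitution:
x₃ = 0 / (-33/5) = 0
x₂ = (-15/2 - (27/4)(0)) / (-5/2) = 3
x₁ = (6 - (-2)(3) - (-3)(0)) / (-4) = -3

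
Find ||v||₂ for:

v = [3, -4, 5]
7.071

||v||₂ = √((3)² + (-4)² + (5)²) = √50 = 7.071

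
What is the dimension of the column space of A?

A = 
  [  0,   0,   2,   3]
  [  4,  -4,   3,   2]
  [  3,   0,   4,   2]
dim(Col(A)) = 3

Row reduce:
Swap R1 ↔ R2
R3 → R3 - (3/4)·R1
Swap R2 ↔ R3
REF = 
  [  4,  -4,   3,   2]
  [  0,   3, 7/4, 1/2]
  [  0,   0,   2,   3]
Pivot columns: 1, 2, 3 → 3 pivots.
dim(Col(A)) = number of pivot columns = 3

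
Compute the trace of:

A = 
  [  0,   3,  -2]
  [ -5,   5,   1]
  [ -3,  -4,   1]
6

tr(A) = 0 + 5 + 1 = 6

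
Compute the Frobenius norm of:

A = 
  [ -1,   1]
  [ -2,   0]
||A||_F = 2.449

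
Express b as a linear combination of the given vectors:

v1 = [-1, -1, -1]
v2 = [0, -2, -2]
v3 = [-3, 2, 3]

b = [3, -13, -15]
c1 = 3, c2 = 3, c3 = -2

b = 3·v1 + 3·v2 + -2·v3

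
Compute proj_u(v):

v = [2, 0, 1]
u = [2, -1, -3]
v·u = (2)(2) + (0)(-1) + (1)(-3) = 1
u·u = (2)² + (-1)² + (-3)² = 14
proj_u(v) = (v·u / u·u) × u = (1/14) × u

proj_u(v) = [1/7, -1/14, -3/14]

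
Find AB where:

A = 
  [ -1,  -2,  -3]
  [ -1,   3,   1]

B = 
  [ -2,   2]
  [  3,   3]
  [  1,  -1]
AB = 
  [ -7,  -5]
  [ 12,   6]

A is 2×3 and B is 3×2, so AB is 2×2. Each entry is (row of A)·(column of B):
AB[1,1] = (-1)(-2) + (-2)(3) + (-3)(1) = -7
AB[1,2] = (-1)(2) + (-2)(3) + (-3)(-1) = -5
AB[2,1] = (-1)(-2) + (3)(3) + (1)(1) = 12
AB[2,2] = (-1)(2) + (3)(3) + (1)(-1) = 6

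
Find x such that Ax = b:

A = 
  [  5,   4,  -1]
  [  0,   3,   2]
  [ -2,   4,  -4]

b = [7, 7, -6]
x = [1, 1, 2]

Row reduce the augmented matrix [A|b]:
R3 → R3 + (2/5)·R1
R3 → R3 - (28/15)·R2
REF = 
  [      5,       4,      -1,       7]
  [      0,       3,       2,       7]
  [      0,       0, -122/15, -244/15]

Back-substitution:
x₃ = (-244/15) / (-122/15) = 2
x₂ = (7 - (2)(2)) / 3 = 1
x₁ = (7 - (4)(1) - (-1)(2)) / 5 = 1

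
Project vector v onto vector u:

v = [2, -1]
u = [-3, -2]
v·u = (2)(-3) + (-1)(-2) = -4
u·u = (-3)² + (-2)² = 13
proj_u(v) = (v·u / u·u) × u = (-4/13) × u

proj_u(v) = [12/13, 8/13]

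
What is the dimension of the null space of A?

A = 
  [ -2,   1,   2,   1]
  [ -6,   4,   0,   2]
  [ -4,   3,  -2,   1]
nullity(A) = 2

Row reduce:
R2 → R2 - (3)·R1
R3 → R3 - (2)·R1
R3 → R3 - (1)·R2
REF = 
  [ -2,   1,   2,   1]
  [  0,   1,  -6,  -1]
  [  0,   0,   0,   0]
Pivot columns: 1, 2 → 2 pivots.
rank(A) = 2, so nullity(A) = 4 - 2 = 2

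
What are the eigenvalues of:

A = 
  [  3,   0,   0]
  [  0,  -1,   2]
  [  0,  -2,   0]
λ = 3, (-1 + i√15)/2, (-1 - i√15)/2  (≈ 3, -0.5 + 1.936i, -0.5 - 1.936i)

Characteristic polynomial: det(λI - A) = λ³ - 2λ² + λ - 12
Testing integer divisors of the constant term: p(3) = 0, so (λ - 3) is a factor:
p(λ) = (λ - 3)(λ² + λ + 4)
λ² + λ + 4 = 0  ⇒  λ = (-1 ± √((1)² - 4·(4)))/2 = (-1 ± √(-15))/2
  = (-1 + i√15)/2,  (-1 - i√15)/2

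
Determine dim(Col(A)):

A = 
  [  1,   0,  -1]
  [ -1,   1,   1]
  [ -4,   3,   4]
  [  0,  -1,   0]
Row reduce:
R2 → R2 + (1)·R1
R3 → R3 + (4)·R1
R3 → R3 - (3)·R2
R4 → R4 + (1)·R2
REF = 
  [  1,   0,  -1]
  [  0,   1,   0]
  [  0,   0,   0]
  [  0,   0,   0]
Pivot columns: 1, 2 → 2 pivots.
dim(Col(A)) = number of pivot columns = 2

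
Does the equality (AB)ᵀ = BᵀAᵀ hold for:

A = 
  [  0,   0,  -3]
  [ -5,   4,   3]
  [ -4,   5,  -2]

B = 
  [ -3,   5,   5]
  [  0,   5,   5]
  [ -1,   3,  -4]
Yes

(AB)ᵀ = 
  [  3,  12,  14]
  [ -9,   4,  -1]
  [ 12, -17,  13]

BᵀAᵀ = 
  [  3,  12,  14]
  [ -9,   4,  -1]
  [ 12, -17,  13]

Both sides are equal — this is the standard identity (AB)ᵀ = BᵀAᵀ, which holds for all A, B.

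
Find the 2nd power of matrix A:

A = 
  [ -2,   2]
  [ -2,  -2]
A² = A·A:
A²[1,1] = (-2)(-2) + (2)(-2) = 0
A²[1,2] = (-2)(2) + (2)(-2) = -8
A²[2,1] = (-2)(-2) + (-2)(-2) = 8
A²[2,2] = (-2)(2) + (-2)(-2) = 0
A² = 
  [  0,  -8]
  [  8,   0]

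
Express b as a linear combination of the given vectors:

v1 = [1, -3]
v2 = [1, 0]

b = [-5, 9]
c1 = -3, c2 = -2

b = -3·v1 + -2·v2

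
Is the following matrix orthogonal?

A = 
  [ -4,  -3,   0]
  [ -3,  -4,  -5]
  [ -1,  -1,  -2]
No

AᵀA = 
  [ 26,  25,  17]
  [ 25,  26,  22]
  [ 17,  22,  29]
≠ I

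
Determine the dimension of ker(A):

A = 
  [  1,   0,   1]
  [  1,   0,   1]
nullity(A) = 2

Row reduce:
R2 → R2 - (1)·R1
REF = 
  [  1,   0,   1]
  [  0,   0,   0]
Pivot columns: 1 → 1 pivot.
rank(A) = 1, so nullity(A) = 3 - 1 = 2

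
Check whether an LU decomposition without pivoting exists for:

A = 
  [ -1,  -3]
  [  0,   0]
Yes.
A[1,1] = -1 ≠ 0, so Gaussian elimination proceeds without a row swap: multiplier ℓ₂₁ = (0)/(-1) = 0, and U[2,2] = 0 - (0)(-3) = 0.
L = 
  [  1,   0]
  [  0,   1]
U = 
  [ -1,  -3]
  [  0,   0]
Check row 2 of LU: [(0)(-1), (0)(-3) + 0] = [0, 0] = row 2 of A ✓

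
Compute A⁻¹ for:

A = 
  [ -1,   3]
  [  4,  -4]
det(A) = (-1)(-4) - (3)(4) = -8
For a 2×2 matrix, A⁻¹ = (1/det(A)) · [[d, -b], [-c, a]]
    = (-1/8) · [[-4, -3], [-4, -1]]

A⁻¹ = 
  [1/2, 3/8]
  [1/2, 1/8]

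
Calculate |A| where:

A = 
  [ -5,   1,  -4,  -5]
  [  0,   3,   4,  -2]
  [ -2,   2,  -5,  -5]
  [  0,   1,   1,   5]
480

Cofactor expansion along row 1: det(A) = a₁₁M₁₁ - a₁₂M₁₂ + a₁₃M₁₃ - a₁₄M₁₄

M₁₁ = det[[3, 4, -2]; [2, -5, -5]; [1, 1, 5]]
  = (3)·((-5)(5) - (-5)(1)) - (4)·((2)(5) - (-5)(1)) + (-2)·((2)(1) - (-5)(1))
  = (3)(-20) - (4)(15) + (-2)(7)
  = -134
M₁₂ = det[[0, 4, -2]; [-2, -5, -5]; [0, 1, 5]]
  = (0)·((-5)(5) - (-5)(1)) - (4)·((-2)(5) - (-5)(0)) + (-2)·((-2)(1) - (-5)(0))
  = (0)(-20) - (4)(-10) + (-2)(-2)
  = 44
M₁₃ = det[[0, 3, -2]; [-2, 2, -5]; [0, 1, 5]]
  = (0)·((2)(5) - (-5)(1)) - (3)·((-2)(5) - (-5)(0)) + (-2)·((-2)(1) - (2)(0))
  = (0)(15) - (3)(-10) + (-2)(-2)
  = 34
M₁₄ = det[[0, 3, 4]; [-2, 2, -5]; [0, 1, 1]]
  = (0)·((2)(1) - (-5)(1)) - (3)·((-2)(1) - (-5)(0)) + (4)·((-2)(1) - (2)(0))
  = (0)(7) - (3)(-2) + (4)(-2)
  = -2

det(A) = (-5)(-134) - (1)(44) + (-4)(34) - (-5)(-2) = 480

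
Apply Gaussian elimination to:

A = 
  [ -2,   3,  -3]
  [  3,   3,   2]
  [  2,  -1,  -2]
Row operations:
R2 → R2 + (3/2)·R1
R3 → R3 + (1)·R1
R3 → R3 - (4/15)·R2

Resulting echelon form:
REF = 
  [   -2,     3,    -3]
  [    0,  15/2,  -5/2]
  [    0,     0, -13/3]

Rank = 3 (number of non-zero pivot rows).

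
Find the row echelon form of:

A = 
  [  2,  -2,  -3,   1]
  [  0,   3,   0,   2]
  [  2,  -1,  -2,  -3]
Row operations:
R3 → R3 - (1)·R1
R3 → R3 - (1/3)·R2

Resulting echelon form:
REF = 
  [    2,    -2,    -3,     1]
  [    0,     3,     0,     2]
  [    0,     0,     1, -14/3]

Rank = 3 (number of non-zero pivot rows).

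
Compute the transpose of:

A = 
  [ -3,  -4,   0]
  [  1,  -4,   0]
Aᵀ = 
  [ -3,   1]
  [ -4,  -4]
  [  0,   0]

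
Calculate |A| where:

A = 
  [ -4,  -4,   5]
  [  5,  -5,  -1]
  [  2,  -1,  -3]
Cofactor expansion along row 1:
det(A) = (-4)·((-5)(-3) - (-1)(-1)) - (-4)·((5)(-3) - (-1)(2)) + (5)·((5)(-1) - (-5)(2))
  = (-4)(14) - (-4)(-13) + (5)(5)
  = -83

det(A) = -83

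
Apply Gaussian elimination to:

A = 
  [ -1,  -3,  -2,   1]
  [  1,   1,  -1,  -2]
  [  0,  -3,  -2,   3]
Row operations:
R2 → R2 + (1)·R1
R3 → R3 - (3/2)·R2

Resulting echelon form:
REF = 
  [ -1,  -3,  -2,   1]
  [  0,  -2,  -3,  -1]
  [  0,   0, 5/2, 9/2]

Rank = 3 (number of non-zero pivot rows).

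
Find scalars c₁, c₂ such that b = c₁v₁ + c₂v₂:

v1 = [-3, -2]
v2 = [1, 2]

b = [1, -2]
c1 = -1, c2 = -2

b = -1·v1 + -2·v2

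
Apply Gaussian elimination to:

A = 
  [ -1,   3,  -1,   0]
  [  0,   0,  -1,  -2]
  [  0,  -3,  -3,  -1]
Row operations:
Swap R2 ↔ R3

Resulting echelon form:
REF = 
  [ -1,   3,  -1,   0]
  [  0,  -3,  -3,  -1]
  [  0,   0,  -1,  -2]

Rank = 3 (number of non-zero pivot rows).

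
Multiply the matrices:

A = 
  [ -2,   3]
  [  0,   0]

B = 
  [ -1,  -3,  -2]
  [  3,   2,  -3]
AB = 
  [ 11,  12,  -5]
  [  0,   0,   0]

A is 2×2 and B is 2×3, so AB is 2×3. Each entry is (row of A)·(column of B):
AB[1,1] = (-2)(-1) + (3)(3) = 11
AB[1,2] = (-2)(-3) + (3)(2) = 12
AB[1,3] = (-2)(-2) + (3)(-3) = -5
AB[2,1] = (0)(-1) + (0)(3) = 0
AB[2,2] = (0)(-3) + (0)(2) = 0
AB[2,3] = (0)(-2) + (0)(-3) = 0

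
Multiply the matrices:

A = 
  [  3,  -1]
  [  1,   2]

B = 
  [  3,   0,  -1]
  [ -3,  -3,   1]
AB = 
  [ 12,   3,  -4]
  [ -3,  -6,   1]

A is 2×2 and B is 2×3, so AB is 2×3. Each entry is (row of A)·(column of B):
AB[1,1] = (3)(3) + (-1)(-3) = 12
AB[1,2] = (3)(0) + (-1)(-3) = 3
AB[1,3] = (3)(-1) + (-1)(1) = -4
AB[2,1] = (1)(3) + (2)(-3) = -3
AB[2,2] = (1)(0) + (2)(-3) = -6
AB[2,3] = (1)(-1) + (2)(1) = 1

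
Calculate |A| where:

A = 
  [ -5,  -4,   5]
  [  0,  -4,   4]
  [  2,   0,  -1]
-12

Cofactor expansion along row 1:
det(A) = (-5)·((-4)(-1) - (4)(0)) - (-4)·((0)(-1) - (4)(2)) + (5)·((0)(0) - (-4)(2))
  = (-5)(4) - (-4)(-8) + (5)(8)
  = -12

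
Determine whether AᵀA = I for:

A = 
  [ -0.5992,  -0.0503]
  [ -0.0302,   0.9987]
No

AᵀA = 
  [  0.3600,   0]
  [  0,   0.9999]
≠ I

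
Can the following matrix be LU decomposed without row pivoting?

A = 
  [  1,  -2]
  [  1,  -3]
Yes.
A[1,1] = 1 ≠ 0, so Gaussian elimination proceeds without a row swap: multiplier ℓ₂₁ = (1)/(1) = 1, and U[2,2] = -3 - (1)(-2) = -1.
L = 
  [  1,   0]
  [  1,   1]
U = 
  [  1,  -2]
  [  0,  -1]
Check row 2 of LU: [(1)(1), (1)(-2) + (-1)] = [1, -3] = row 2 of A ✓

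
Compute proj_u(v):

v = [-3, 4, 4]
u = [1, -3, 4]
proj_u(v) = [1/26, -3/26, 2/13]

v·u = (-3)(1) + (4)(-3) + (4)(4) = 1
u·u = (1)² + (-3)² + (4)² = 26
proj_u(v) = (v·u / u·u) × u = (1/26) × u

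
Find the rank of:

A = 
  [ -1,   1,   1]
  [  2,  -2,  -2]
rank(A) = 1

Row reduce:
R2 → R2 + (2)·R1
REF = 
  [ -1,   1,   1]
  [  0,   0,   0]
Pivot columns: 1 → 1 pivot.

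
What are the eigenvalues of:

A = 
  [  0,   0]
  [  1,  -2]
λ = 0, -2

tr(A) = -2, det(A) = 0
Characteristic polynomial: λ² - tr(A)λ + det(A) = λ² + 2λ
λ² + 2λ = λ(λ + 2)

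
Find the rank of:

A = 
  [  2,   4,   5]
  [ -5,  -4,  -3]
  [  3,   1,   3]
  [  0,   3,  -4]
Row reduce:
R2 → R2 + (5/2)·R1
R3 → R3 - (3/2)·R1
R3 → R3 + (5/6)·R2
R4 → R4 - (1/2)·R2
R4 → R4 + (105/41)·R3
REF = 
  [    2,     4,     5]
  [    0,     6,  19/2]
  [    0,     0, 41/12]
  [    0,     0,     0]
Pivot columns: 1, 2, 3 → 3 pivots.

rank(A) = 3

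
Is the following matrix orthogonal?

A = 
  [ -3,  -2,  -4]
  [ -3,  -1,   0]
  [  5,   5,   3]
No

AᵀA = 
  [ 43,  34,  27]
  [ 34,  30,  23]
  [ 27,  23,  25]
≠ I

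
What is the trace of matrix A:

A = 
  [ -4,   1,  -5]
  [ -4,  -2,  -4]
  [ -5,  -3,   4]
-2

tr(A) = -4 + -2 + 4 = -2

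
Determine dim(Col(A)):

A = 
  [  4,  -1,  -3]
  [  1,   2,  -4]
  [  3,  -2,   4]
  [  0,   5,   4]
Row reduce:
R2 → R2 - (1/4)·R1
R3 → R3 - (3/4)·R1
R3 → R3 + (5/9)·R2
R4 → R4 - (20/9)·R2
R4 → R4 - (101/40)·R3
REF = 
  [    4,    -1,    -3]
  [    0,   9/4, -13/4]
  [    0,     0,  40/9]
  [    0,     0,     0]
Pivot columns: 1, 2, 3 → 3 pivots.
dim(Col(A)) = number of pivot columns = 3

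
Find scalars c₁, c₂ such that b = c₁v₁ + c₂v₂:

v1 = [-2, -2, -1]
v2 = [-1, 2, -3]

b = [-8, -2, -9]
c1 = 3, c2 = 2

b = 3·v1 + 2·v2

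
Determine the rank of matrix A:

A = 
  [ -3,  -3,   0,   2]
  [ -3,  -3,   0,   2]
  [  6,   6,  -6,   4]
Row reduce:
R2 → R2 - (1)·R1
R3 → R3 + (2)·R1
Swap R2 ↔ R3
REF = 
  [ -3,  -3,   0,   2]
  [  0,   0,  -6,   8]
  [  0,   0,   0,   0]
Pivot columns: 1, 3 → 2 pivots.

rank(A) = 2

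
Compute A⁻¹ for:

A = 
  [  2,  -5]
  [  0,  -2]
det(A) = (2)(-2) - (-5)(0) = -4
For a 2×2 matrix, A⁻¹ = (1/det(A)) · [[d, -b], [-c, a]]
    = (-1/4) · [[-2, 5], [0, 2]]

A⁻¹ = 
  [ 1/2, -5/4]
  [   0, -1/2]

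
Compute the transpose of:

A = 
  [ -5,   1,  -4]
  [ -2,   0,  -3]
Aᵀ = 
  [ -5,  -2]
  [  1,   0]
  [ -4,  -3]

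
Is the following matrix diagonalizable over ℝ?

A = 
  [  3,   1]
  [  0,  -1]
Yes

tr(A) = 2, det(A) = -3
Characteristic polynomial: λ² - tr(A)λ + det(A) = λ² - 2λ - 3
λ² - 2λ - 3 = (λ + 1)(λ - 3)
Eigenvalues: 3, -1
λ=-1: alg. mult. = 1, geom. mult. = 2 - rank(A - (-1)I) = 2 - 1 = 1
λ=3: alg. mult. = 1, geom. mult. = 2 - rank(A - (3)I) = 2 - 1 = 1
Sum of geometric multiplicities equals n, so A has n independent eigenvectors.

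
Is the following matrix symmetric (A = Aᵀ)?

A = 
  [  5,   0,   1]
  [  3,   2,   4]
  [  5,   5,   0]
No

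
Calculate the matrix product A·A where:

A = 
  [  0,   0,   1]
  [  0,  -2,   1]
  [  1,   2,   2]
A² = A·A:
A²[1,1] = (0)(0) + (0)(0) + (1)(1) = 1
A²[1,2] = (0)(0) + (0)(-2) + (1)(2) = 2
A²[1,3] = (0)(1) + (0)(1) + (1)(2) = 2
A²[2,1] = (0)(0) + (-2)(0) + (1)(1) = 1
A²[2,2] = (0)(0) + (-2)(-2) + (1)(2) = 6
A²[2,3] = (0)(1) + (-2)(1) + (1)(2) = 0
A²[3,1] = (1)(0) + (2)(0) + (2)(1) = 2
A²[3,2] = (1)(0) + (2)(-2) + (2)(2) = 0
A²[3,3] = (1)(1) + (2)(1) + (2)(2) = 7
A² = 
  [  1,   2,   2]
  [  1,   6,   0]
  [  2,   0,   7]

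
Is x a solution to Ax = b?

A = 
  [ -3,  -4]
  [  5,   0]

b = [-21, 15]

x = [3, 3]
Yes

Ax = [-21, 15] = b ✓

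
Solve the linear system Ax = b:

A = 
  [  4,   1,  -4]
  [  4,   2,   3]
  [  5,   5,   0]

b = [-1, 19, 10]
Row reduce the augmented matrix [A|b]:
R2 → R2 - (1)·R1
R3 → R3 - (5/4)·R1
R3 → R3 - (15/4)·R2
REF = 
  [     4,      1,     -4,     -1]
  [     0,      1,      7,     20]
  [     0,      0,  -85/4, -255/4]

Back-substitution:
x₃ = (-255/4) / (-85/4) = 3
x₂ = (20 - (7)(3)) / 1 = -1
x₁ = (-1 - (1)(-1) - (-4)(3)) / 4 = 3

x = [3, -1, 3]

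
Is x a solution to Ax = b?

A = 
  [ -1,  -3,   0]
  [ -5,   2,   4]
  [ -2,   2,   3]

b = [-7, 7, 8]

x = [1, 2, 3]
No

Ax = [-7, 11, 11] ≠ b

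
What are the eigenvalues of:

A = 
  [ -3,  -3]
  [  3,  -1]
λ = -2 + 2i√2, -2 - 2i√2  (≈ -2 + 2.828i, -2 - 2.828i)

tr(A) = -4, det(A) = 12
Characteristic polynomial: λ² - tr(A)λ + det(A) = λ² + 4λ + 12
λ² + 4λ + 12 = 0  ⇒  λ = (-4 ± √((4)² - 4·(12)))/2 = (-4 ± √(-32))/2
  = -2 + 2i√2,  -2 - 2i√2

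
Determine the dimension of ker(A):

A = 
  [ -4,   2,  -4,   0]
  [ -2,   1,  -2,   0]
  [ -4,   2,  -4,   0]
nullity(A) = 3

Row reduce:
R2 → R2 - (1/2)·R1
R3 → R3 - (1)·R1
REF = 
  [ -4,   2,  -4,   0]
  [  0,   0,   0,   0]
  [  0,   0,   0,   0]
Pivot columns: 1 → 1 pivot.
rank(A) = 1, so nullity(A) = 4 - 1 = 3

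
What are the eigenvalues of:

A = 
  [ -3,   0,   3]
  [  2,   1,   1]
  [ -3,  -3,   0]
λ = -2, 3i, -3i  (≈ -2, 0 + 3i, 0 - 3i)

Characteristic polynomial: det(λI - A) = λ³ + 2λ² + 9λ + 18
Testing integer divisors of the constant term: p(-2) = 0, so (λ + 2) is a factor:
p(λ) = (λ + 2)(λ² + 9)
λ² + 9 = 0  ⇒  λ = (0 ± √((0)² - 4·(9)))/2 = (0 ± √(-36))/2
  = 3i,  -3i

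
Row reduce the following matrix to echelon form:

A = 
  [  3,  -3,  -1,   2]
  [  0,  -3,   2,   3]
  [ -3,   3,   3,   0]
Row operations:
R3 → R3 + (1)·R1

Resulting echelon form:
REF = 
  [  3,  -3,  -1,   2]
  [  0,  -3,   2,   3]
  [  0,   0,   2,   2]

Rank = 3 (number of non-zero pivot rows).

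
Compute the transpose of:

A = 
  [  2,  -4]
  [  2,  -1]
Aᵀ = 
  [  2,   2]
  [ -4,  -1]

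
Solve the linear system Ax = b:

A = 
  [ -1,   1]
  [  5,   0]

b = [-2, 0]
x = [0, -2]

Row reduce the augmented matrix [A|b]:
R2 → R2 + (5)·R1
REF = 
  [ -1,   1,  -2]
  [  0,   5, -10]

Back-substitution:
x₂ = (-10) / 5 = -2
x₁ = (-2 - (1)(-2)) / (-1) = 0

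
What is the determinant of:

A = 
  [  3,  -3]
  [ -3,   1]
-6

For a 2×2 matrix, det = ad - bc = (3)(1) - (-3)(-3) = -6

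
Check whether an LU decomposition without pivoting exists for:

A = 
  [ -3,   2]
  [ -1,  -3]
Yes.
A[1,1] = -3 ≠ 0, so Gaussian elimination proceeds without a row swap: multiplier ℓ₂₁ = (-1)/(-3) = 1/3, and U[2,2] = -3 - (1/3)(2) = -11/3.
L = 
  [  1,   0]
  [1/3,   1]
U = 
  [   -3,     2]
  [    0, -11/3]
Check row 2 of LU: [(1/3)(-3), (1/3)(2) + (-11/3)] = [-1, -3] = row 2 of A ✓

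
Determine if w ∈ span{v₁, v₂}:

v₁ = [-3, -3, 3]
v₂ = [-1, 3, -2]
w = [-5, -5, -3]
No

Form the augmented matrix and row-reduce:
[v₁|v₂|w] = 
  [ -3,  -1,  -5]
  [ -3,   3,  -5]
  [  3,  -2,  -3]
R2 → R2 - (1)·R1
R3 → R3 + (1)·R1
R3 → R3 + (3/4)·R2
REF = 
  [ -3,  -1,  -5]
  [  0,   4,   0]
  [  0,   0,  -8]

Row 3 reads [0 0 | -8], i.e. 0 = -8, so the system is inconsistent and w ∉ span{v₁, v₂}.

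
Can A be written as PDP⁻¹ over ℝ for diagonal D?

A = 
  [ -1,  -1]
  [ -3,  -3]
Yes

tr(A) = -4, det(A) = 0
Characteristic polynomial: λ² - tr(A)λ + det(A) = λ² + 4λ
λ² + 4λ = λ(λ + 4)
Eigenvalues: 0, -4
λ=-4: alg. mult. = 1, geom. mult. = 2 - rank(A - (-4)I) = 2 - 1 = 1
λ=0: alg. mult. = 1, geom. mult. = 2 - rank(A - (0)I) = 2 - 1 = 1
Sum of geometric multiplicities equals n, so A has n independent eigenvectors.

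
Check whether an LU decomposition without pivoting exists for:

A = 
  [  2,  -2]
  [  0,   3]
Yes.
A[1,1] = 2 ≠ 0, so Gaussian elimination proceeds without a row swap: multiplier ℓ₂₁ = (0)/(2) = 0, and U[2,2] = 3 - (0)(-2) = 3.
L = 
  [  1,   0]
  [  0,   1]
U = 
  [  2,  -2]
  [  0,   3]
Check row 2 of LU: [(0)(2), (0)(-2) + 3] = [0, 3] = row 2 of A ✓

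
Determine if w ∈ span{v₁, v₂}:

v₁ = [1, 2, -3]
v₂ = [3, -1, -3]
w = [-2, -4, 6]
Yes

Form the augmented matrix and row-reduce:
[v₁|v₂|w] = 
  [  1,   3,  -2]
  [  2,  -1,  -4]
  [ -3,  -3,   6]
R2 → R2 - (2)·R1
R3 → R3 + (3)·R1
R3 → R3 + (6/7)·R2
REF = 
  [  1,   3,  -2]
  [  0,  -7,   0]
  [  0,   0,   0]

No row of the form [0 0 | nonzero], so the system is consistent. Back-substitution gives c₁ = -2, c₂ = 0: w = (-2)·v₁ + (0)·v₂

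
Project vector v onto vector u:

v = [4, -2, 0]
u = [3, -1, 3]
v·u = (4)(3) + (-2)(-1) + (0)(3) = 14
u·u = (3)² + (-1)² + (3)² = 19
proj_u(v) = (v·u / u·u) × u = (14/19) × u

proj_u(v) = [42/19, -14/19, 42/19]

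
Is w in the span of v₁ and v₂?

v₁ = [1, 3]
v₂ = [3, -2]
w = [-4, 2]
Yes

Form the augmented matrix and row-reduce:
[v₁|v₂|w] = 
  [  1,   3,  -4]
  [  3,  -2,   2]
R2 → R2 - (3)·R1
REF = 
  [  1,   3,  -4]
  [  0, -11,  14]

No row of the form [0 0 | nonzero], so the system is consistent. Back-substitution gives c₁ = -2/11, c₂ = -14/11: w = (-2/11)·v₁ + (-14/11)·v₂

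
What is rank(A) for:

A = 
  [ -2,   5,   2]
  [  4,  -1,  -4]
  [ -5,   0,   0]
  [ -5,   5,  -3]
rank(A) = 3

Row reduce:
R2 → R2 + (2)·R1
R3 → R3 - (5/2)·R1
R4 → R4 - (5/2)·R1
R3 → R3 + (25/18)·R2
R4 → R4 + (5/6)·R2
R4 → R4 - (8/5)·R3
REF = 
  [ -2,   5,   2]
  [  0,   9,   0]
  [  0,   0,  -5]
  [  0,   0,   0]
Pivot columns: 1, 2, 3 → 3 pivots.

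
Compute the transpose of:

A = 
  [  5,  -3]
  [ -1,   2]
Aᵀ = 
  [  5,  -1]
  [ -3,   2]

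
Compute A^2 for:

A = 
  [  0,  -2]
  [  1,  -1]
A² = A·A:
A²[1,1] = (0)(0) + (-2)(1) = -2
A²[1,2] = (0)(-2) + (-2)(-1) = 2
A²[2,1] = (1)(0) + (-1)(1) = -1
A²[2,2] = (1)(-2) + (-1)(-1) = -1
A² = 
  [ -2,   2]
  [ -1,  -1]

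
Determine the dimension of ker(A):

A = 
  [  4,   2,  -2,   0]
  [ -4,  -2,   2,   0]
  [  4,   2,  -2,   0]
nullity(A) = 3

Row reduce:
R2 → R2 + (1)·R1
R3 → R3 - (1)·R1
REF = 
  [  4,   2,  -2,   0]
  [  0,   0,   0,   0]
  [  0,   0,   0,   0]
Pivot columns: 1 → 1 pivot.
rank(A) = 1, so nullity(A) = 4 - 1 = 3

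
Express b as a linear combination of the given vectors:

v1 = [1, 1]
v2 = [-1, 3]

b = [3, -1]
c1 = 2, c2 = -1

b = 2·v1 + -1·v2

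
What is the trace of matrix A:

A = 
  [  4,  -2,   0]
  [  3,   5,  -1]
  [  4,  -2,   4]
13

tr(A) = 4 + 5 + 4 = 13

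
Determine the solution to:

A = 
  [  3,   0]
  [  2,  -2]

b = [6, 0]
Row reduce the augmented matrix [A|b]:
R2 → R2 - (2/3)·R1
REF = 
  [  3,   0,   6]
  [  0,  -2,  -4]

Back-substitution:
x₂ = (-4) / (-2) = 2
x₁ = (6 - (0)(2)) / 3 = 2

x = [2, 2]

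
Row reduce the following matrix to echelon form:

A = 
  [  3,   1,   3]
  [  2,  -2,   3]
Row operations:
R2 → R2 - (2/3)·R1

Resulting echelon form:
REF = 
  [   3,    1,    3]
  [   0, -8/3,    1]

Rank = 2 (number of non-zero pivot rows).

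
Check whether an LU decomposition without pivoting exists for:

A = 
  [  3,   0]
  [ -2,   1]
Yes.
A[1,1] = 3 ≠ 0, so Gaussian elimination proceeds without a row swap: multiplier ℓ₂₁ = (-2)/(3) = -2/3, and U[2,2] = 1 - (-2/3)(0) = 1.
L = 
  [   1,    0]
  [-2/3,    1]
U = 
  [  3,   0]
  [  0,   1]
Check row 2 of LU: [(-2/3)(3), (-2/3)(0) + 1] = [-2, 1] = row 2 of A ✓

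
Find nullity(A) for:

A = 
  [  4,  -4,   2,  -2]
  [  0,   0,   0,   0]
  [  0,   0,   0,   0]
nullity(A) = 3

Row reduce:
(no row operations needed)
REF = 
  [  4,  -4,   2,  -2]
  [  0,   0,   0,   0]
  [  0,   0,   0,   0]
Pivot columns: 1 → 1 pivot.
rank(A) = 1, so nullity(A) = 4 - 1 = 3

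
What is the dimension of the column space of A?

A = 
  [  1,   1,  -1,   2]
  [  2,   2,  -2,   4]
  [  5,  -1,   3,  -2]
Row reduce:
R2 → R2 - (2)·R1
R3 → R3 - (5)·R1
Swap R2 ↔ R3
REF = 
  [  1,   1,  -1,   2]
  [  0,  -6,   8, -12]
  [  0,   0,   0,   0]
Pivot columns: 1, 2 → 2 pivots.
dim(Col(A)) = number of pivot columns = 2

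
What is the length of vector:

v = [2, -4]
4.472

||v||₂ = √((2)² + (-4)²) = √20 = 4.472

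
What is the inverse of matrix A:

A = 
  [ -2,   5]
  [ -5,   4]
det(A) = (-2)(4) - (5)(-5) = 17
For a 2×2 matrix, A⁻¹ = (1/det(A)) · [[d, -b], [-c, a]]
    = (1/17) · [[4, -5], [5, -2]]

A⁻¹ = 
  [ 4/17, -5/17]
  [ 5/17, -2/17]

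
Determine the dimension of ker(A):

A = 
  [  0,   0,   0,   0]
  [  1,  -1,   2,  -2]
nullity(A) = 3

Row reduce:
Swap R1 ↔ R2
REF = 
  [  1,  -1,   2,  -2]
  [  0,   0,   0,   0]
Pivot columns: 1 → 1 pivot.
rank(A) = 1, so nullity(A) = 4 - 1 = 3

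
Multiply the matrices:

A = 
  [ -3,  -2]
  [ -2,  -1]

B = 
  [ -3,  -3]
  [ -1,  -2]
AB = 
  [ 11,  13]
  [  7,   8]

A is 2×2 and B is 2×2, so AB is 2×2. Each entry is (row of A)·(column of B):
AB[1,1] = (-3)(-3) + (-2)(-1) = 11
AB[1,2] = (-3)(-3) + (-2)(-2) = 13
AB[2,1] = (-2)(-3) + (-1)(-1) = 7
AB[2,2] = (-2)(-3) + (-1)(-2) = 8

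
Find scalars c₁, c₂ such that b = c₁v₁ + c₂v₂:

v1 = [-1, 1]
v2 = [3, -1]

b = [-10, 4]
c1 = 1, c2 = -3

b = 1·v1 + -3·v2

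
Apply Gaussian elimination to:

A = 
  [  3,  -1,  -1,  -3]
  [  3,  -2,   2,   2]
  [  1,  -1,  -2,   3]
Row operations:
R2 → R2 - (1)·R1
R3 → R3 - (1/3)·R1
R3 → R3 - (2/3)·R2

Resulting echelon form:
REF = 
  [    3,    -1,    -1,    -3]
  [    0,    -1,     3,     5]
  [    0,     0, -11/3,   2/3]

Rank = 3 (number of non-zero pivot rows).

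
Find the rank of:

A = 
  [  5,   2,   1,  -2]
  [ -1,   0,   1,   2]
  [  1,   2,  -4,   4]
rank(A) = 3

Row reduce:
R2 → R2 + (1/5)·R1
R3 → R3 - (1/5)·R1
R3 → R3 - (4)·R2
REF = 
  [  5,   2,   1,  -2]
  [  0, 2/5, 6/5, 8/5]
  [  0,   0,  -9,  -2]
Pivot columns: 1, 2, 3 → 3 pivots.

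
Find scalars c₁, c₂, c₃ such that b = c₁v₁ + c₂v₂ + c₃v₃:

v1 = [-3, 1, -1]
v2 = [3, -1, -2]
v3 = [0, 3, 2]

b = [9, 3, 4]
c1 = -2, c2 = 1, c3 = 2

b = -2·v1 + 1·v2 + 2·v3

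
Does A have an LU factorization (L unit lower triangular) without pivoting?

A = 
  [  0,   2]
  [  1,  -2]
No.
A[1,1] = 0 but A[2,1] = 1 ≠ 0. Any LU with L unit lower triangular has (LU)[1,1] = U[1,1] and (LU)[2,1] = L[2,1]·U[1,1]; matching A forces U[1,1] = 0, which then forces (LU)[2,1] = 0 ≠ 1. A row swap (pivoting) is required.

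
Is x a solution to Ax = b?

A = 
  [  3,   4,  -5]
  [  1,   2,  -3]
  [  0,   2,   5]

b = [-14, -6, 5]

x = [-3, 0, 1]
Yes

Ax = [-14, -6, 5] = b ✓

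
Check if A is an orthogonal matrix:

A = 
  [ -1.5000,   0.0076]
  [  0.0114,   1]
No

AᵀA = 
  [  2.2501,   0]
  [  0,   1.0001]
≠ I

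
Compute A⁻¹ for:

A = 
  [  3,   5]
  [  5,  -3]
det(A) = (3)(-3) - (5)(5) = -34
For a 2×2 matrix, A⁻¹ = (1/det(A)) · [[d, -b], [-c, a]]
    = (-1/34) · [[-3, -5], [-5, 3]]

A⁻¹ = 
  [ 3/34,  5/34]
  [ 5/34, -3/34]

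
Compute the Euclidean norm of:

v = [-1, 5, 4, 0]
6.481

||v||₂ = √((-1)² + (5)² + (4)² + (0)²) = √42 = 6.481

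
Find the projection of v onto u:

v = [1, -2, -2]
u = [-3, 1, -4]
v·u = (1)(-3) + (-2)(1) + (-2)(-4) = 3
u·u = (-3)² + (1)² + (-4)² = 26
proj_u(v) = (v·u / u·u) × u = (3/26) × u

proj_u(v) = [-9/26, 3/26, -6/13]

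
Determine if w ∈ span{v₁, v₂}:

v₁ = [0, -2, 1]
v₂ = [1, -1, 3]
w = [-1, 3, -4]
Yes

Form the augmented matrix and row-reduce:
[v₁|v₂|w] = 
  [  0,   1,  -1]
  [ -2,  -1,   3]
  [  1,   3,  -4]
Swap R1 ↔ R2
R3 → R3 + (1/2)·R1
R3 → R3 - (5/2)·R2
REF = 
  [ -2,  -1,   3]
  [  0,   1,  -1]
  [  0,   0,   0]

No row of the form [0 0 | nonzero], so the system is consistent. Back-substitution gives c₁ = -1, c₂ = -1: w = (-1)·v₁ + (-1)·v₂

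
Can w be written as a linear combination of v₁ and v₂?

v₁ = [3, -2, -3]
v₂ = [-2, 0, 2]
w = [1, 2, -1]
Yes

Form the augmented matrix and row-reduce:
[v₁|v₂|w] = 
  [  3,  -2,   1]
  [ -2,   0,   2]
  [ -3,   2,  -1]
R2 → R2 + (2/3)·R1
R3 → R3 + (1)·R1
REF = 
  [   3,   -2,    1]
  [   0, -4/3,  8/3]
  [   0,    0,    0]

No row of the form [0 0 | nonzero], so the system is consistent. Back-substitution gives c₁ = -1, c₂ = -2: w = (-1)·v₁ + (-2)·v₂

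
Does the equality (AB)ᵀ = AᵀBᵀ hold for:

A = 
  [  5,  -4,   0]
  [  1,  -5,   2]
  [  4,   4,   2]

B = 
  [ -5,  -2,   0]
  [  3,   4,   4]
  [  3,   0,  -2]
No

(AB)ᵀ = 
  [-37, -14,  -2]
  [-26, -22,   8]
  [-16, -24,  12]

AᵀBᵀ = 
  [-27,  35,   7]
  [ 30, -16, -20]
  [ -4,  16,  -4]

The two matrices differ, so (AB)ᵀ ≠ AᵀBᵀ in general. The correct identity is (AB)ᵀ = BᵀAᵀ.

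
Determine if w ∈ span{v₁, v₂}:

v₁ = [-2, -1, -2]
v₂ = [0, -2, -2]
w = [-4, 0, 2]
No

Form the augmented matrix and row-reduce:
[v₁|v₂|w] = 
  [ -2,   0,  -4]
  [ -1,  -2,   0]
  [ -2,  -2,   2]
R2 → R2 - (1/2)·R1
R3 → R3 - (1)·R1
R3 → R3 - (1)·R2
REF = 
  [ -2,   0,  -4]
  [  0,  -2,   2]
  [  0,   0,   4]

Row 3 reads [0 0 | 4], i.e. 0 = 4, so the system is inconsistent and w ∉ span{v₁, v₂}.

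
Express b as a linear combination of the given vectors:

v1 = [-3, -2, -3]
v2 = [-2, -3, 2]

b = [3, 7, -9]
c1 = 1, c2 = -3

b = 1·v1 + -3·v2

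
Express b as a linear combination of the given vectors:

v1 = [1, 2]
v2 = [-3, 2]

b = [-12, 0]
c1 = -3, c2 = 3

b = -3·v1 + 3·v2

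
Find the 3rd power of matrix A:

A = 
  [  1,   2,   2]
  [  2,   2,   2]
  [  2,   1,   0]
A^3 = 
  [ 37,  40,  34]
  [ 46,  48,  40]
  [ 28,  26,  20]

A² = A·A:
A²[1,1] = (1)(1) + (2)(2) + (2)(2) = 9
A²[1,2] = (1)(2) + (2)(2) + (2)(1) = 8
A²[1,3] = (1)(2) + (2)(2) + (2)(0) = 6
A²[2,1] = (2)(1) + (2)(2) + (2)(2) = 10
A²[2,2] = (2)(2) + (2)(2) + (2)(1) = 10
A²[2,3] = (2)(2) + (2)(2) + (2)(0) = 8
A²[3,1] = (2)(1) + (1)(2) + (0)(2) = 4
A²[3,2] = (2)(2) + (1)(2) + (0)(1) = 6
A²[3,3] = (2)(2) + (1)(2) + (0)(0) = 6
A² = 
  [  9,   8,   6]
  [ 10,  10,   8]
  [  4,   6,   6]

A^3 = A^2·A:
A^3[1,1] = (9)(1) + (8)(2) + (6)(2) = 37
A^3[1,2] = (9)(2) + (8)(2) + (6)(1) = 40
A^3[1,3] = (9)(2) + (8)(2) + (6)(0) = 34
A^3[2,1] = (10)(1) + (10)(2) + (8)(2) = 46
A^3[2,2] = (10)(2) + (10)(2) + (8)(1) = 48
A^3[2,3] = (10)(2) + (10)(2) + (8)(0) = 40
A^3[3,1] = (4)(1) + (6)(2) + (6)(2) = 28
A^3[3,2] = (4)(2) + (6)(2) + (6)(1) = 26
A^3[3,3] = (4)(2) + (6)(2) + (6)(0) = 20
A^3 = 
  [ 37,  40,  34]
  [ 46,  48,  40]
  [ 28,  26,  20]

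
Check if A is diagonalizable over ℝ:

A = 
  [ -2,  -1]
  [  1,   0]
No

tr(A) = -2, det(A) = 1
Characteristic polynomial: λ² - tr(A)λ + det(A) = λ² + 2λ + 1
λ² + 2λ + 1 = (λ + 1)²
Eigenvalues: -1, -1
λ=-1: alg. mult. = 2, geom. mult. = 2 - rank(A - (-1)I) = 2 - 1 = 1
Sum of geometric multiplicities = 1 < n = 2, so there aren't enough independent eigenvectors.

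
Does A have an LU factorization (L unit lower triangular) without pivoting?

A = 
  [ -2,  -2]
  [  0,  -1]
Yes.
A[1,1] = -2 ≠ 0, so Gaussian elimination proceeds without a row swap: multiplier ℓ₂₁ = (0)/(-2) = 0, and U[2,2] = -1 - (0)(-2) = -1.
L = 
  [  1,   0]
  [  0,   1]
U = 
  [ -2,  -2]
  [  0,  -1]
Check row 2 of LU: [(0)(-2), (0)(-2) + (-1)] = [0, -1] = row 2 of A ✓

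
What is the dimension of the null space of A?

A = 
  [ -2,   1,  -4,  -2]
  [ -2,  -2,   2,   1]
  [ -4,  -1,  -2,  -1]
nullity(A) = 2

Row reduce:
R2 → R2 - (1)·R1
R3 → R3 - (2)·R1
R3 → R3 - (1)·R2
REF = 
  [ -2,   1,  -4,  -2]
  [  0,  -3,   6,   3]
  [  0,   0,   0,   0]
Pivot columns: 1, 2 → 2 pivots.
rank(A) = 2, so nullity(A) = 4 - 2 = 2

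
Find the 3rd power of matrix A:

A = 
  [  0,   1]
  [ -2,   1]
A^3 = 
  [ -2,  -1]
  [  2,  -3]

A² = A·A:
A²[1,1] = (0)(0) + (1)(-2) = -2
A²[1,2] = (0)(1) + (1)(1) = 1
A²[2,1] = (-2)(0) + (1)(-2) = -2
A²[2,2] = (-2)(1) + (1)(1) = -1
A² = 
  [ -2,   1]
  [ -2,  -1]

A^3 = A^2·A:
A^3[1,1] = (-2)(0) + (1)(-2) = -2
A^3[1,2] = (-2)(1) + (1)(1) = -1
A^3[2,1] = (-2)(0) + (-1)(-2) = 2
A^3[2,2] = (-2)(1) + (-1)(1) = -3
A^3 = 
  [ -2,  -1]
  [  2,  -3]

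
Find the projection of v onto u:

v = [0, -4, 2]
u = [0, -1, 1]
proj_u(v) = [0, -3, 3]

v·u = (0)(0) + (-4)(-1) + (2)(1) = 6
u·u = (0)² + (-1)² + (1)² = 2
proj_u(v) = (v·u / u·u) × u = (6/2) × u = (3) × u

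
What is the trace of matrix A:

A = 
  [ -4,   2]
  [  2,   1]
-3

tr(A) = -4 + 1 = -3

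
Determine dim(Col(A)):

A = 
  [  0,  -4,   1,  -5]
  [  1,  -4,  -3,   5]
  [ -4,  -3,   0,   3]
dim(Col(A)) = 3

Row reduce:
Swap R1 ↔ R2
R3 → R3 + (4)·R1
R3 → R3 - (19/4)·R2
REF = 
  [    1,    -4,    -3,     5]
  [    0,    -4,     1,    -5]
  [    0,     0, -67/4, 187/4]
Pivot columns: 1, 2, 3 → 3 pivots.
dim(Col(A)) = number of pivot columns = 3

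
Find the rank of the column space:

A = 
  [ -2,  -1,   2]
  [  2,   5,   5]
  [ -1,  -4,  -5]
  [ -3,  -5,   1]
dim(Col(A)) = 3

Row reduce:
R2 → R2 + (1)·R1
R3 → R3 - (1/2)·R1
R4 → R4 - (3/2)·R1
R3 → R3 + (7/8)·R2
R4 → R4 + (7/8)·R2
R4 → R4 - (33)·R3
REF = 
  [ -2,  -1,   2]
  [  0,   4,   7]
  [  0,   0, 1/8]
  [  0,   0,   0]
Pivot columns: 1, 2, 3 → 3 pivots.
dim(Col(A)) = number of pivot columns = 3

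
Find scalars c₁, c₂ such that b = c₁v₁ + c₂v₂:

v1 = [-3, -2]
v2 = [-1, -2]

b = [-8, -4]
c1 = 3, c2 = -1

b = 3·v1 + -1·v2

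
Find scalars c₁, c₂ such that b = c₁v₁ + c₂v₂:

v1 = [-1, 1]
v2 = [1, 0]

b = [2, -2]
c1 = -2, c2 = 0

b = -2·v1 + 0·v2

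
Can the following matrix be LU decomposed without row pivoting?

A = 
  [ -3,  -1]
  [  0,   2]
Yes.
A[1,1] = -3 ≠ 0, so Gaussian elimination proceeds without a row swap: multiplier ℓ₂₁ = (0)/(-3) = 0, and U[2,2] = 2 - (0)(-1) = 2.
L = 
  [  1,   0]
  [  0,   1]
U = 
  [ -3,  -1]
  [  0,   2]
Check row 2 of LU: [(0)(-3), (0)(-1) + 2] = [0, 2] = row 2 of A ✓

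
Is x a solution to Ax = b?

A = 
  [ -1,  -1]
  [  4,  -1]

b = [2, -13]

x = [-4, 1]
No

Ax = [3, -17] ≠ b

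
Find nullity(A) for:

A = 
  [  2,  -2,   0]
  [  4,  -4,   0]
nullity(A) = 2

Row reduce:
R2 → R2 - (2)·R1
REF = 
  [  2,  -2,   0]
  [  0,   0,   0]
Pivot columns: 1 → 1 pivot.
rank(A) = 1, so nullity(A) = 3 - 1 = 2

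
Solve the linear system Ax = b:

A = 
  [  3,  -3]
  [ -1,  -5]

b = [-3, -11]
Row reduce the augmented matrix [A|b]:
R2 → R2 + (1/3)·R1
REF = 
  [  3,  -3,  -3]
  [  0,  -6, -12]

Back-substitution:
x₂ = (-12) / (-6) = 2
x₁ = (-3 - (-3)(2)) / 3 = 1

x = [1, 2]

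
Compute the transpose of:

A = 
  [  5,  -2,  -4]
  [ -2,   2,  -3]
Aᵀ = 
  [  5,  -2]
  [ -2,   2]
  [ -4,  -3]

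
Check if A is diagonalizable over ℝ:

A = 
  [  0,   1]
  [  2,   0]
Yes

tr(A) = 0, det(A) = -2
Characteristic polynomial: λ² - tr(A)λ + det(A) = λ² - 2
λ² - 2 = 0  ⇒  λ = (0 ± √((0)² - 4·(-2)))/2 = (0 ± √(8))/2
  = √2,  -√2
Eigenvalues: √2, -√2  (≈ 1.414, -1.414)
The two irrational eigenvalues are distinct (simple), so each has alg. mult. = geom. mult. = 1.
Sum of geometric multiplicities equals n, so A has n independent eigenvectors.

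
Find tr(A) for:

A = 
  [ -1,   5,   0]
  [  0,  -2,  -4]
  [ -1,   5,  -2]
-5

tr(A) = -1 + -2 + -2 = -5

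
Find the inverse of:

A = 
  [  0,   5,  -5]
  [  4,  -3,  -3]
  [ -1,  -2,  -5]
det(A) = (0)·((-3)(-5) - (-3)(-2)) - (5)·((4)(-5) - (-3)(-1)) + (-5)·((4)(-2) - (-3)(-1))
  = (0)(9) - (5)(-23) + (-5)(-11)
  = 170
det(A) = 170 ≠ 0, so A is invertible.

Cofactors Cᵢⱼ = (-1)ⁱ⁺ʲ·Mᵢⱼ:
C = 
  [  9,  23, -11]
  [ 35,  -5,  -5]
  [-30, -20, -20]

adj(A) = Cᵀ:
adj(A) = 
  [  9,  35, -30]
  [ 23,  -5, -20]
  [-11,  -5, -20]

A⁻¹ = (1/170) · adj(A):
A⁻¹ = 
  [  9/170,    7/34,   -3/17]
  [ 23/170,   -1/34,   -2/17]
  [-11/170,   -1/34,   -2/17]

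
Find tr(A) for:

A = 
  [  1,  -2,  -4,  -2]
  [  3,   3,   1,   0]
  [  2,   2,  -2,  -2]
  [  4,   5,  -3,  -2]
0

tr(A) = 1 + 3 + -2 + -2 = 0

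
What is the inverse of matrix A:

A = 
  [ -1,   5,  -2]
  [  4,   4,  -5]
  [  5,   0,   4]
det(A) = (-1)·((4)(4) - (-5)(0)) - (5)·((4)(4) - (-5)(5)) + (-2)·((4)(0) - (4)(5))
  = (-1)(16) - (5)(41) + (-2)(-20)
  = -181
det(A) = -181 ≠ 0, so A is invertible.

Cofactors Cᵢⱼ = (-1)ⁱ⁺ʲ·Mᵢⱼ:
C = 
  [ 16, -41, -20]
  [-20,   6,  25]
  [-17, -13, -24]

adj(A) = Cᵀ:
adj(A) = 
  [ 16, -20, -17]
  [-41,   6, -13]
  [-20,  25, -24]

A⁻¹ = (-1/181) · adj(A):
A⁻¹ = 
  [-16/181,  20/181,  17/181]
  [ 41/181,  -6/181,  13/181]
  [ 20/181, -25/181,  24/181]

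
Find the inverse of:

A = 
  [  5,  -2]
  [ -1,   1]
det(A) = (5)(1) - (-2)(-1) = 3
For a 2×2 matrix, A⁻¹ = (1/det(A)) · [[d, -b], [-c, a]]
    = (1/3) · [[1, 2], [1, 5]]

A⁻¹ = 
  [1/3, 2/3]
  [1/3, 5/3]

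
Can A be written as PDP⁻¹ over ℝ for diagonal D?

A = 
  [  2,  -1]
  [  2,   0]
No

tr(A) = 2, det(A) = 2
Characteristic polynomial: λ² - tr(A)λ + det(A) = λ² - 2λ + 2
λ² - 2λ + 2 = 0  ⇒  λ = (2 ± √((-2)² - 4·(2)))/2 = (2 ± √(-4))/2
  = 1 + i,  1 - i
Eigenvalues: 1 + i, 1 - i  (≈ 1 + 1i, 1 - 1i)
Has complex eigenvalues (not diagonalizable over ℝ).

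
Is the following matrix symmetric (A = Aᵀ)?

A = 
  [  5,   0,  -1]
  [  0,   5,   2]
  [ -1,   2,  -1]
Yes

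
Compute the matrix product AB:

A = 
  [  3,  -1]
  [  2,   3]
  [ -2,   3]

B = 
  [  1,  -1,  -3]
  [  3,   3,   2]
A is 3×2 and B is 2×3, so AB is 3×3. Each entry is (row of A)·(column of B):
AB[1,1] = (3)(1) + (-1)(3) = 0
AB[1,2] = (3)(-1) + (-1)(3) = -6
AB[1,3] = (3)(-3) + (-1)(2) = -11
AB[2,1] = (2)(1) + (3)(3) = 11
AB[2,2] = (2)(-1) + (3)(3) = 7
AB[2,3] = (2)(-3) + (3)(2) = 0
AB[3,1] = (-2)(1) + (3)(3) = 7
AB[3,2] = (-2)(-1) + (3)(3) = 11
AB[3,3] = (-2)(-3) + (3)(2) = 12

AB = 
  [  0,  -6, -11]
  [ 11,   7,   0]
  [  7,  11,  12]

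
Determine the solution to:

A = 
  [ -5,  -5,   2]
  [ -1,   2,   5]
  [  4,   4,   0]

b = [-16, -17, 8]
Row reduce the augmented matrix [A|b]:
R2 → R2 - (1/5)·R1
R3 → R3 + (4/5)·R1
REF = 
  [   -5,    -5,     2,   -16]
  [    0,     3,  23/5, -69/5]
  [    0,     0,   8/5, -24/5]

Back-substitution:
x₃ = (-24/5) / (8/5) = -3
x₂ = (-69/5 - (23/5)(-3)) / 3 = 0
x₁ = (-16 - (-5)(0) - (2)(-3)) / (-5) = 2

x = [2, 0, -3]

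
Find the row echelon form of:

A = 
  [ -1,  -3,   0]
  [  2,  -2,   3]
Row operations:
R2 → R2 + (2)·R1

Resulting echelon form:
REF = 
  [ -1,  -3,   0]
  [  0,  -8,   3]

Rank = 2 (number of non-zero pivot rows).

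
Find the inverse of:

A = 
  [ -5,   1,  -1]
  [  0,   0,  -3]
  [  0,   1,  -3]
det(A) = (-5)·((0)(-3) - (-3)(1)) - (1)·((0)(-3) - (-3)(0)) + (-1)·((0)(1) - (0)(0))
  = (-5)(3) - (1)(0) + (-1)(0)
  = -15
det(A) = -15 ≠ 0, so A is invertible.

Cofactors Cᵢⱼ = (-1)ⁱ⁺ʲ·Mᵢⱼ:
C = 
  [  3,   0,   0]
  [  2,  15,   5]
  [ -3, -15,   0]

adj(A) = Cᵀ:
adj(A) = 
  [  3,   2,  -3]
  [  0,  15, -15]
  [  0,   5,   0]

A⁻¹ = (-1/15) · adj(A):
A⁻¹ = 
  [ -1/5, -2/15,   1/5]
  [    0,    -1,     1]
  [    0,  -1/3,     0]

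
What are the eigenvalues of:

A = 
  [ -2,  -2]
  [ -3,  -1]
λ = 1, -4

tr(A) = -3, det(A) = -4
Characteristic polynomial: λ² - tr(A)λ + det(A) = λ² + 3λ - 4
λ² + 3λ - 4 = (λ + 4)(λ - 1)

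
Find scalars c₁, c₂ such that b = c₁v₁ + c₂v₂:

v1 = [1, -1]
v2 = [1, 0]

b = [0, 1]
c1 = -1, c2 = 1

b = -1·v1 + 1·v2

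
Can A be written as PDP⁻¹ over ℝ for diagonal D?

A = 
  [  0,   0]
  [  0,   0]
Yes

tr(A) = 0, det(A) = 0
Characteristic polynomial: λ² - tr(A)λ + det(A) = λ²
λ² = λ²
Eigenvalues: 0, 0
λ=0: alg. mult. = 2, geom. mult. = 2 - rank(A - (0)I) = 2 - 0 = 2
Sum of geometric multiplicities equals n, so A has n independent eigenvectors.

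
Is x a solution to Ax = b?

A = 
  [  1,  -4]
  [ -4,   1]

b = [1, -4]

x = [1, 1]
No

Ax = [-3, -3] ≠ b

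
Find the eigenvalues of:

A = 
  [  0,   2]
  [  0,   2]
λ = 2, 0

tr(A) = 2, det(A) = 0
Characteristic polynomial: λ² - tr(A)λ + det(A) = λ² - 2λ
λ² - 2λ = λ(λ - 2)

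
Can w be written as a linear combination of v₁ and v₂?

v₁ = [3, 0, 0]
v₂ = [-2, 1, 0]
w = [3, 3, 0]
Yes

Form the augmented matrix and row-reduce:
[v₁|v₂|w] = 
  [  3,  -2,   3]
  [  0,   1,   3]
  [  0,   0,   0]
(already in echelon form — no row operations needed)

No row of the form [0 0 | nonzero], so the system is consistent. Back-substitution gives c₁ = 3, c₂ = 3: w = (3)·v₁ + (3)·v₂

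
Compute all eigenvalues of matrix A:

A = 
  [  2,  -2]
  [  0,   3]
tr(A) = 5, det(A) = 6
Characteristic polynomial: λ² - tr(A)λ + det(A) = λ² - 5λ + 6
λ² - 5λ + 6 = (λ - 2)(λ - 3)

λ = 3, 2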